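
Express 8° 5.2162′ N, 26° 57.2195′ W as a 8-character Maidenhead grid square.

Offset from 180°W / 90°S: lon 153.04634°, lat 98.08694°.
Field: 153.04634/20 → 7 → H, 98.08694/10 → 9 → J; chars HJ.
Square: 13.04634/2 → 6, 8.08694/1 → 8; chars 68.
Subsquare: 1.04634/0.0833333 → 12 → m, 0.08694/0.0416667 → 2 → c; chars mc.
Extended square: 0.04634/0.00833333 → 5, 0.00360/0.00416667 → 0; chars 50.

HJ68mc50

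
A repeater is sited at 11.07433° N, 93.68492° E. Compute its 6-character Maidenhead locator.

Add 180° to longitude and 90° to latitude: 273.6849, 101.0743.
Field (20°×10°, letters A–R): 273.6849/20 → 13 → N, 101.0743/10 → 10 → K; chars NK.
Square (2°×1°, digits 0–9): 13.6849/2 → 6, 1.0743/1 → 1; chars 61.
Subsquare (5′×2.5′, letters a–x): 1.6849/0.0833333 → 20 → u, 0.0743/0.0416667 → 1 → b; chars ub.

NK61ub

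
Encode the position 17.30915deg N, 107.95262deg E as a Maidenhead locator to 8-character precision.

Offset from 180°W / 90°S: lon 287.95262°, lat 107.30915°.
Field: lon ⌊287.95262/20⌋ = 14 → O; lat ⌊107.30915/10⌋ = 10 → K.
Square: lon ⌊7.95262/2⌋ = 3; lat ⌊7.30915/1⌋ = 7.
Subsquare: lon ⌊1.95262/0.0833333⌋ = 23 → x; lat ⌊0.30915/0.0416667⌋ = 7 → h.
Extended square: lon ⌊0.03595/0.00833333⌋ = 4; lat ⌊0.01748/0.00416667⌋ = 4.

OK37xh44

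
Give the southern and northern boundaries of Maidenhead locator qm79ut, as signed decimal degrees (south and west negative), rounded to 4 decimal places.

39.7917, 39.8333

Field Q=16, M=12: +16·20° lon, +12·10° lat → SW at lon 140°, lat 30°.
Square 7, 9: +7·2° lon, +9·1° lat → SW at lon 154°, lat 39°.
Subsquare u=20, t=19: +20·0.0833333° lon, +19·0.0416667° lat → SW at lon 155.667°, lat 39.7917°.
Cell spans 0.0833333° lon × 0.0416667° lat.
south 39.7917, north 39.8333.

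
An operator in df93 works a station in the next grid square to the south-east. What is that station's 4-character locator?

Longitude square 9; +1 → 10, wraps to 0, carry into field.
Longitude field D = 3; +1 → 4 = E.
Latitude square 3; −1 → 2.

EF02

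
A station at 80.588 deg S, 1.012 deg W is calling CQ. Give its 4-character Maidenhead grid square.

IA99

Add 180° to longitude and 90° to latitude: 178.99, 9.41.
Field (20°×10°, letters A–R): lon ⌊178.99/20⌋ = 8 → I; lat ⌊9.41/10⌋ = 0 → A.
Square (2°×1°, digits 0–9): lon ⌊18.99/2⌋ = 9; lat ⌊9.41/1⌋ = 9.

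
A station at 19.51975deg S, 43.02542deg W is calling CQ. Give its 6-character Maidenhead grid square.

GH80ll

Offset from 180°W / 90°S: lon 136.9746°, lat 70.4802°.
Field: lon ⌊136.9746/20⌋ = 6 → G; lat ⌊70.4802/10⌋ = 7 → H.
Square: lon ⌊16.9746/2⌋ = 8; lat ⌊0.4802/1⌋ = 0.
Subsquare: lon ⌊0.9746/0.0833333⌋ = 11 → l; lat ⌊0.4802/0.0416667⌋ = 11 → l.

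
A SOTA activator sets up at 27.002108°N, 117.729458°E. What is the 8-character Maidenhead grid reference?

OL87ua70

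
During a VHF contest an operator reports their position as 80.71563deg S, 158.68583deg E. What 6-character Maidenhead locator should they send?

QA99ig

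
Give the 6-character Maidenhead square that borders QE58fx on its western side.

Longitude subsquare f = 5; −1 → 4 = e.
The latitude characters are unchanged.

QE58ex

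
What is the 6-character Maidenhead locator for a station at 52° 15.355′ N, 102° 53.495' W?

DO82ng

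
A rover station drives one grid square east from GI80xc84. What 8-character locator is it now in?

GI80xc94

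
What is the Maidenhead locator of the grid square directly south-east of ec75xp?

Longitude subsquare x = 23; +1 → 24, wraps to 0 = a, carry into square.
Longitude square 7; +1 → 8.
Latitude subsquare p = 15; −1 → 14 = o.

EC85ao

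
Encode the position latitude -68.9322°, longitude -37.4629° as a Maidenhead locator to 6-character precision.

HC11gb

Add 180° to longitude and 90° to latitude: 142.5371, 21.0678.
Field (20°×10°, letters A–R): lon ⌊142.5371/20⌋ = 7 → H; lat ⌊21.0678/10⌋ = 2 → C.
Square (2°×1°, digits 0–9): lon ⌊2.5371/2⌋ = 1; lat ⌊1.0678/1⌋ = 1.
Subsquare (5′×2.5′, letters a–x): lon ⌊0.5371/0.0833333⌋ = 6 → g; lat ⌊0.0678/0.0416667⌋ = 1 → b.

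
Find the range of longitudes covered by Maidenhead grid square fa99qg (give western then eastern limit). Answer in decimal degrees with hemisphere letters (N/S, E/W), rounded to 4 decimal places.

Field F=5, A=0: +5·20° lon, +0·10° lat → SW at lon -80°, lat -90°.
Square 9, 9: +9·2° lon, +9·1° lat → SW at lon -62°, lat -81°.
Subsquare q=16, g=6: +16·0.0833333° lon, +6·0.0416667° lat → SW at lon -60.6667°, lat -80.75°.
Cell spans 0.0833333° lon × 0.0416667° lat.
west 60.6667° W, east 60.5833° W.

60.6667° W, 60.5833° W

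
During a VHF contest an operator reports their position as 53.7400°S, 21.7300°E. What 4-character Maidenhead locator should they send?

KD06

Offset from 180°W / 90°S: lon 201.73°, lat 36.26°.
Field: 201.73/20 → 10 → K, 36.26/10 → 3 → D; chars KD.
Square: 1.73/2 → 0, 6.26/1 → 6; chars 06.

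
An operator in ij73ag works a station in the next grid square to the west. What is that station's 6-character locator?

Longitude subsquare a = 0; −1 → -1, wraps to 23 = x, carry into square.
Longitude square 7; −1 → 6.
The latitude characters are unchanged.

IJ63xg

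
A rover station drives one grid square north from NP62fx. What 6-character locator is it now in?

Latitude subsquare x = 23; +1 → 24, wraps to 0 = a, carry into square.
Latitude square 2; +1 → 3.
The longitude characters are unchanged.

NP63fa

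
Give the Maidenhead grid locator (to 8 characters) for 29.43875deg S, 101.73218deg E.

OG00un74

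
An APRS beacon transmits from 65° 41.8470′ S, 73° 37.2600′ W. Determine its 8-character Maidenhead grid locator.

FC34eh52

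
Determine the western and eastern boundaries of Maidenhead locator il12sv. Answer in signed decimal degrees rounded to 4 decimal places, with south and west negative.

-16.5000, -16.4167

Field I=8, L=11: +8·20° lon, +11·10° lat → SW at lon -20°, lat 20°.
Square 1, 2: +1·2° lon, +2·1° lat → SW at lon -18°, lat 22°.
Subsquare s=18, v=21: +18·0.0833333° lon, +21·0.0416667° lat → SW at lon -16.5°, lat 22.875°.
Cell spans 0.0833333° lon × 0.0416667° lat.
west -16.5000, east -16.4167.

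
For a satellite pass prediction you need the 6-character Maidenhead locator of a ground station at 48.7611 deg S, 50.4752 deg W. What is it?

GE41sf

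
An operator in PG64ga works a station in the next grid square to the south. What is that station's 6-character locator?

PG63gx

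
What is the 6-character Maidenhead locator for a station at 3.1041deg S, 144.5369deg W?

Offset from 180°W / 90°S: lon 35.4631°, lat 86.8959°.
Field: 35.4631/20 → 1 → B, 86.8959/10 → 8 → I; chars BI.
Square: 15.4631/2 → 7, 6.8959/1 → 6; chars 76.
Subsquare: 1.4631/0.0833333 → 17 → r, 0.8959/0.0416667 → 21 → v; chars rv.

BI76rv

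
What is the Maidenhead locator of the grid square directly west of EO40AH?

Longitude subsquare a = 0; −1 → -1, wraps to 23 = x, carry into square.
Longitude square 4; −1 → 3.
The latitude characters are unchanged.

EO30xh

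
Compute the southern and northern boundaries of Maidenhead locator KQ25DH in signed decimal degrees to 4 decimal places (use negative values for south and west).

Field K=10, Q=16: +10·20° lon, +16·10° lat → SW at lon 20°, lat 70°.
Square 2, 5: +2·2° lon, +5·1° lat → SW at lon 24°, lat 75°.
Subsquare d=3, h=7: +3·0.0833333° lon, +7·0.0416667° lat → SW at lon 24.25°, lat 75.2917°.
Cell spans 0.0833333° lon × 0.0416667° lat.
south 75.2917, north 75.3333.

75.2917, 75.3333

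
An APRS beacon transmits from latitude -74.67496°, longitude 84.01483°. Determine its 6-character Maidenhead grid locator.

NB25ah

Offset from 180°W / 90°S: lon 264.0148°, lat 15.3250°.
Field: lon ⌊264.0148/20⌋ = 13 → N; lat ⌊15.3250/10⌋ = 1 → B.
Square: lon ⌊4.0148/2⌋ = 2; lat ⌊5.3250/1⌋ = 5.
Subsquare: lon ⌊0.0148/0.0833333⌋ = 0 → a; lat ⌊0.3250/0.0416667⌋ = 7 → h.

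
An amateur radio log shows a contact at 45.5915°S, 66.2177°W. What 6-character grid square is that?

Shift to the Maidenhead origin (180°W, 90°S): lon 113.7823, lat 44.4085.
Field: lon ⌊113.7823/20⌋ = 5 → F; lat ⌊44.4085/10⌋ = 4 → E.
Square: lon ⌊13.7823/2⌋ = 6; lat ⌊4.4085/1⌋ = 4.
Subsquare: lon ⌊1.7823/0.0833333⌋ = 21 → v; lat ⌊0.4085/0.0416667⌋ = 9 → j.

FE64vj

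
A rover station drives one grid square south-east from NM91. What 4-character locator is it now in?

OM00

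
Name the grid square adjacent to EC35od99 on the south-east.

EC35pd08

Longitude extended square 9; +1 → 10, wraps to 0, carry into subsquare.
Longitude subsquare o = 14; +1 → 15 = p.
Latitude extended square 9; −1 → 8.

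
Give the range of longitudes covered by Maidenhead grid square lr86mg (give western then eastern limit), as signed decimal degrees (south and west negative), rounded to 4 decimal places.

57.0000, 57.0833

Field L=11, R=17: +11·20° lon, +17·10° lat → SW at lon 40°, lat 80°.
Square 8, 6: +8·2° lon, +6·1° lat → SW at lon 56°, lat 86°.
Subsquare m=12, g=6: +12·0.0833333° lon, +6·0.0416667° lat → SW at lon 57°, lat 86.25°.
Cell spans 0.0833333° lon × 0.0416667° lat.
west 57.0000, east 57.0833.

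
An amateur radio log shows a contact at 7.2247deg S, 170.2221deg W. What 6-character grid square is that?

Offset from 180°W / 90°S: lon 9.7779°, lat 82.7753°.
Field: 9.7779/20 → 0 → A, 82.7753/10 → 8 → I; chars AI.
Square: 9.7779/2 → 4, 2.7753/1 → 2; chars 42.
Subsquare: 1.7779/0.0833333 → 21 → v, 0.7753/0.0416667 → 18 → s; chars vs.

AI42vs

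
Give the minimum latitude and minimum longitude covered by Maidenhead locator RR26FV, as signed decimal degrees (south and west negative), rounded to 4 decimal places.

86.8750, 164.4167

Field R=17, R=17: +17·20° lon, +17·10° lat → SW at lon 160°, lat 80°.
Square 2, 6: +2·2° lon, +6·1° lat → SW at lon 164°, lat 86°.
Subsquare f=5, v=21: +5·0.0833333° lon, +21·0.0416667° lat → SW at lon 164.417°, lat 86.875°.
latitude 86.8750, longitude 164.4167.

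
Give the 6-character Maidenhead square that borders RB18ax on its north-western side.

RB09xa

Longitude subsquare a = 0; −1 → -1, wraps to 23 = x, carry into square.
Longitude square 1; −1 → 0.
Latitude subsquare x = 23; +1 → 24, wraps to 0 = a, carry into square.
Latitude square 8; +1 → 9.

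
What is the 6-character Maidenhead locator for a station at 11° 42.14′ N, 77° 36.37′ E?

Offset from 180°W / 90°S: lon 257.6062°, lat 101.7023°.
Field (20°×10°, letters A–R): lon ⌊257.6062/20⌋ = 12 → M; lat ⌊101.7023/10⌋ = 10 → K.
Square (2°×1°, digits 0–9): lon ⌊17.6062/2⌋ = 8; lat ⌊1.7023/1⌋ = 1.
Subsquare (5′×2.5′, letters a–x): lon ⌊1.6062/0.0833333⌋ = 19 → t; lat ⌊0.7023/0.0416667⌋ = 16 → q.

MK81tq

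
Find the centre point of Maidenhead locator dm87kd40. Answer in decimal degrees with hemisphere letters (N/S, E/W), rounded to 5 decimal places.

Field D=3, M=12: +3·20° lon, +12·10° lat → SW at lon -120°, lat 30°.
Square 8, 7: +8·2° lon, +7·1° lat → SW at lon -104°, lat 37°.
Subsquare k=10, d=3: +10·0.0833333° lon, +3·0.0416667° lat → SW at lon -103.167°, lat 37.125°.
Extended square 4, 0: +4·0.00833333° lon, +0·0.00416667° lat → SW at lon -103.133°, lat 37.125°.
Cell spans 0.00833333° lon × 0.00416667° lat. Centre is SW corner plus half of each.
latitude 37.12708° N, longitude 103.12917° W.

37.12708° N, 103.12917° W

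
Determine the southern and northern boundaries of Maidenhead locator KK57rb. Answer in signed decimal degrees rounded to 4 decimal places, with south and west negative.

Field K=10, K=10: +10·20° lon, +10·10° lat → SW at lon 20°, lat 10°.
Square 5, 7: +5·2° lon, +7·1° lat → SW at lon 30°, lat 17°.
Subsquare r=17, b=1: +17·0.0833333° lon, +1·0.0416667° lat → SW at lon 31.4167°, lat 17.0417°.
Cell spans 0.0833333° lon × 0.0416667° lat.
south 17.0417, north 17.0833.

17.0417, 17.0833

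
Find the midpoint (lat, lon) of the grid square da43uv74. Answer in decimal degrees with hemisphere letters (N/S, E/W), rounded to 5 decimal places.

86.10625° S, 110.27083° W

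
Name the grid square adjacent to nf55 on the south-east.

NF64

Longitude square 5; +1 → 6.
Latitude square 5; −1 → 4.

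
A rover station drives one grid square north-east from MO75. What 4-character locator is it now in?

Longitude square 7; +1 → 8.
Latitude square 5; +1 → 6.

MO86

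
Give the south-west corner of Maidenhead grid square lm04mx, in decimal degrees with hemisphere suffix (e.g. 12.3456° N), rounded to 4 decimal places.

34.9583° N, 41.0000° E

Field L=11, M=12: +11·20° lon, +12·10° lat → SW at lon 40°, lat 30°.
Square 0, 4: +0·2° lon, +4·1° lat → SW at lon 40°, lat 34°.
Subsquare m=12, x=23: +12·0.0833333° lon, +23·0.0416667° lat → SW at lon 41°, lat 34.9583°.
latitude 34.9583° N, longitude 41.0000° E.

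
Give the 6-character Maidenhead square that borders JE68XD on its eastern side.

JE78ad

Longitude subsquare x = 23; +1 → 24, wraps to 0 = a, carry into square.
Longitude square 6; +1 → 7.
The latitude characters are unchanged.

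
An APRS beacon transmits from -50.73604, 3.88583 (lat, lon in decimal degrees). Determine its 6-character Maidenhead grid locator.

JD19wg

Offset from 180°W / 90°S: lon 183.8858°, lat 39.2640°.
Field: lon ⌊183.8858/20⌋ = 9 → J; lat ⌊39.2640/10⌋ = 3 → D.
Square: lon ⌊3.8858/2⌋ = 1; lat ⌊9.2640/1⌋ = 9.
Subsquare: lon ⌊1.8858/0.0833333⌋ = 22 → w; lat ⌊0.2640/0.0416667⌋ = 6 → g.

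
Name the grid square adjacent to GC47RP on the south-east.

GC47so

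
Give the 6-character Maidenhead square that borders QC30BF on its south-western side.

Longitude subsquare b = 1; −1 → 0 = a.
Latitude subsquare f = 5; −1 → 4 = e.

QC30ae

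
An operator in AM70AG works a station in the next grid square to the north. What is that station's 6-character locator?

AM70ah

Latitude subsquare g = 6; +1 → 7 = h.
The longitude characters are unchanged.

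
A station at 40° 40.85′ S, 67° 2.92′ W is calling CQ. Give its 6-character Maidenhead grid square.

FE69lh

Offset from 180°W / 90°S: lon 112.9513°, lat 49.3192°.
Field: lon ⌊112.9513/20⌋ = 5 → F; lat ⌊49.3192/10⌋ = 4 → E.
Square: lon ⌊12.9513/2⌋ = 6; lat ⌊9.3192/1⌋ = 9.
Subsquare: lon ⌊0.9513/0.0833333⌋ = 11 → l; lat ⌊0.3192/0.0416667⌋ = 7 → h.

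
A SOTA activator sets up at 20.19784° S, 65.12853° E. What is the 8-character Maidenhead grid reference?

MG29nt52

Add 180° to longitude and 90° to latitude: 245.12853, 69.80216.
Field: 245.12853/20 → 12 → M, 69.80216/10 → 6 → G; chars MG.
Square: 5.12853/2 → 2, 9.80216/1 → 9; chars 29.
Subsquare: 1.12853/0.0833333 → 13 → n, 0.80216/0.0416667 → 19 → t; chars nt.
Extended square: 0.04520/0.00833333 → 5, 0.01049/0.00416667 → 2; chars 52.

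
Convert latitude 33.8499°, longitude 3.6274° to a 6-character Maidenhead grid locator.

JM13tu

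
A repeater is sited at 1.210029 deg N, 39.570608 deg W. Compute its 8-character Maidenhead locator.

HJ01ff10

Add 180° to longitude and 90° to latitude: 140.42939, 91.21003.
Field (20°×10°, letters A–R): lon ⌊140.42939/20⌋ = 7 → H; lat ⌊91.21003/10⌋ = 9 → J.
Square (2°×1°, digits 0–9): lon ⌊0.42939/2⌋ = 0; lat ⌊1.21003/1⌋ = 1.
Subsquare (5′×2.5′, letters a–x): lon ⌊0.42939/0.0833333⌋ = 5 → f; lat ⌊0.21003/0.0416667⌋ = 5 → f.
Extended square (30″×15″, digits 0–9): lon ⌊0.01273/0.00833333⌋ = 1; lat ⌊0.00170/0.00416667⌋ = 0.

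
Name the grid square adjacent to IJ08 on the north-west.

Longitude square 0; −1 → -1, wraps to 9, carry into field.
Longitude field I = 8; −1 → 7 = H.
Latitude square 8; +1 → 9.

HJ99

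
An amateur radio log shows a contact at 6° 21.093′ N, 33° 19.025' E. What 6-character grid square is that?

KJ66pi

Offset from 180°W / 90°S: lon 213.3171°, lat 96.3516°.
Field (20°×10°, letters A–R): 213.3171/20 → 10 → K, 96.3516/10 → 9 → J; chars KJ.
Square (2°×1°, digits 0–9): 13.3171/2 → 6, 6.3516/1 → 6; chars 66.
Subsquare (5′×2.5′, letters a–x): 1.3171/0.0833333 → 15 → p, 0.3516/0.0416667 → 8 → i; chars pi.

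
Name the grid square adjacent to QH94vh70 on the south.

QH94vg79

Latitude extended square 0; −1 → -1, wraps to 9, carry into subsquare.
Latitude subsquare h = 7; −1 → 6 = g.
The longitude characters are unchanged.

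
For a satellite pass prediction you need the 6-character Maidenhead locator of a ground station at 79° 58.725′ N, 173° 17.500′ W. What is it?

AQ39ix

Shift to the Maidenhead origin (180°W, 90°S): lon 6.7083, lat 169.9787.
Field: lon ⌊6.7083/20⌋ = 0 → A; lat ⌊169.9787/10⌋ = 16 → Q.
Square: lon ⌊6.7083/2⌋ = 3; lat ⌊9.9787/1⌋ = 9.
Subsquare: lon ⌊0.7083/0.0833333⌋ = 8 → i; lat ⌊0.9787/0.0416667⌋ = 23 → x.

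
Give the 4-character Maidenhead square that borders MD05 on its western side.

LD95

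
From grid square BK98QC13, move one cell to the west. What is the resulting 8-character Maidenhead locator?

BK98qc03

Longitude extended square 1; −1 → 0.
The latitude characters are unchanged.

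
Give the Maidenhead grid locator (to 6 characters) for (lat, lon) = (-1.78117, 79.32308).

MI98pf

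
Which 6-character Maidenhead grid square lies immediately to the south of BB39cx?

Latitude subsquare x = 23; −1 → 22 = w.
The longitude characters are unchanged.

BB39cw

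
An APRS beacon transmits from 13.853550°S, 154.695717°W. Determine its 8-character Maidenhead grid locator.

BH26pd65

Add 180° to longitude and 90° to latitude: 25.30428, 76.14645.
Field: lon ⌊25.30428/20⌋ = 1 → B; lat ⌊76.14645/10⌋ = 7 → H.
Square: lon ⌊5.30428/2⌋ = 2; lat ⌊6.14645/1⌋ = 6.
Subsquare: lon ⌊1.30428/0.0833333⌋ = 15 → p; lat ⌊0.14645/0.0416667⌋ = 3 → d.
Extended square: lon ⌊0.05428/0.00833333⌋ = 6; lat ⌊0.02145/0.00416667⌋ = 5.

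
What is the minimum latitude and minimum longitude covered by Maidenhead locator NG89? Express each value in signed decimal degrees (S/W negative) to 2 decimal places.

Field N=13, G=6: +13·20° lon, +6·10° lat → SW at lon 80°, lat -30°.
Square 8, 9: +8·2° lon, +9·1° lat → SW at lon 96°, lat -21°.
latitude -21.00, longitude 96.00.

-21.00, 96.00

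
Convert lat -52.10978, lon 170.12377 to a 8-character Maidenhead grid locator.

Shift to the Maidenhead origin (180°W, 90°S): lon 350.12377, lat 37.89022.
Field: lon ⌊350.12377/20⌋ = 17 → R; lat ⌊37.89022/10⌋ = 3 → D.
Square: lon ⌊10.12377/2⌋ = 5; lat ⌊7.89022/1⌋ = 7.
Subsquare: lon ⌊0.12377/0.0833333⌋ = 1 → b; lat ⌊0.89022/0.0416667⌋ = 21 → v.
Extended square: lon ⌊0.04044/0.00833333⌋ = 4; lat ⌊0.01522/0.00416667⌋ = 3.

RD57bv43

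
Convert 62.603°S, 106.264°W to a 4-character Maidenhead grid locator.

DC67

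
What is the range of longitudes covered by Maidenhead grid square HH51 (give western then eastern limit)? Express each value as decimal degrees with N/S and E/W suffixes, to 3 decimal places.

Field H=7, H=7: +7·20° lon, +7·10° lat → SW at lon -40°, lat -20°.
Square 5, 1: +5·2° lon, +1·1° lat → SW at lon -30°, lat -19°.
Cell spans 2° lon × 1° lat.
west 30.000° W, east 28.000° W.

30.000° W, 28.000° W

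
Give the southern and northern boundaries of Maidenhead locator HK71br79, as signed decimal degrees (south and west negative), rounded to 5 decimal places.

11.74583, 11.75000

Field H=7, K=10: +7·20° lon, +10·10° lat → SW at lon -40°, lat 10°.
Square 7, 1: +7·2° lon, +1·1° lat → SW at lon -26°, lat 11°.
Subsquare b=1, r=17: +1·0.0833333° lon, +17·0.0416667° lat → SW at lon -25.9167°, lat 11.7083°.
Extended square 7, 9: +7·0.00833333° lon, +9·0.00416667° lat → SW at lon -25.8583°, lat 11.7458°.
Cell spans 0.00833333° lon × 0.00416667° lat.
south 11.74583, north 11.75000.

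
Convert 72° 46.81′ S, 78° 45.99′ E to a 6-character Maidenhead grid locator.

MB97jf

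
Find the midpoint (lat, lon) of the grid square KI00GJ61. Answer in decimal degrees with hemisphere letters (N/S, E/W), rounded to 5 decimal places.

9.61875° S, 20.55417° E

Field K=10, I=8: +10·20° lon, +8·10° lat → SW at lon 20°, lat -10°.
Square 0, 0: +0·2° lon, +0·1° lat → SW at lon 20°, lat -10°.
Subsquare g=6, j=9: +6·0.0833333° lon, +9·0.0416667° lat → SW at lon 20.5°, lat -9.625°.
Extended square 6, 1: +6·0.00833333° lon, +1·0.00416667° lat → SW at lon 20.55°, lat -9.62083°.
Cell spans 0.00833333° lon × 0.00416667° lat. Centre is SW corner plus half of each.
latitude 9.61875° S, longitude 20.55417° E.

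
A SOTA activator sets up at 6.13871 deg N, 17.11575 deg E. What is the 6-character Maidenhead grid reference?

Offset from 180°W / 90°S: lon 197.1157°, lat 96.1387°.
Field: 197.1157/20 → 9 → J, 96.1387/10 → 9 → J; chars JJ.
Square: 17.1157/2 → 8, 6.1387/1 → 6; chars 86.
Subsquare: 1.1157/0.0833333 → 13 → n, 0.1387/0.0416667 → 3 → d; chars nd.

JJ86nd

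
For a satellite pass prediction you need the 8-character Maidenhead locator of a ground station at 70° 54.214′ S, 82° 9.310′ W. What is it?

EB89wc13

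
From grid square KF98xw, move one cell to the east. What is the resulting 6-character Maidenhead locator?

Longitude subsquare x = 23; +1 → 24, wraps to 0 = a, carry into square.
Longitude square 9; +1 → 10, wraps to 0, carry into field.
Longitude field K = 10; +1 → 11 = L.
The latitude characters are unchanged.

LF08aw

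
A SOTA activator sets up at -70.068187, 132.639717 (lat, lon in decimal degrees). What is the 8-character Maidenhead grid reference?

PB69hw63

Offset from 180°W / 90°S: lon 312.63972°, lat 19.93181°.
Field (20°×10°, letters A–R): 312.63972/20 → 15 → P, 19.93181/10 → 1 → B; chars PB.
Square (2°×1°, digits 0–9): 12.63972/2 → 6, 9.93181/1 → 9; chars 69.
Subsquare (5′×2.5′, letters a–x): 0.63972/0.0833333 → 7 → h, 0.93181/0.0416667 → 22 → w; chars hw.
Extended square (30″×15″, digits 0–9): 0.05638/0.00833333 → 6, 0.01515/0.00416667 → 3; chars 63.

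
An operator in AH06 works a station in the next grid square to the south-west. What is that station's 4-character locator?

Longitude square 0; −1 → -1, wraps to 9, carry into field.
Longitude field A = 0; −1 → -1, wraps to 17 = R, wrapping around the antimeridian.
Latitude square 6; −1 → 5.

RH95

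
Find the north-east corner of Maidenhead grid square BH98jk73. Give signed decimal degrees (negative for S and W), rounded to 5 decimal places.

-11.56667, -141.18333

Field B=1, H=7: +1·20° lon, +7·10° lat → SW at lon -160°, lat -20°.
Square 9, 8: +9·2° lon, +8·1° lat → SW at lon -142°, lat -12°.
Subsquare j=9, k=10: +9·0.0833333° lon, +10·0.0416667° lat → SW at lon -141.25°, lat -11.5833°.
Extended square 7, 3: +7·0.00833333° lon, +3·0.00416667° lat → SW at lon -141.192°, lat -11.5708°.
Cell spans 0.00833333° lon × 0.00416667° lat. NE corner is SW corner plus one full cell.
latitude -11.56667, longitude -141.18333.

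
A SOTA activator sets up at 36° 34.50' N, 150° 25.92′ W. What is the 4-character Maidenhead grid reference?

BM46

Add 180° to longitude and 90° to latitude: 29.57, 126.58.
Field: 29.57/20 → 1 → B, 126.58/10 → 12 → M; chars BM.
Square: 9.57/2 → 4, 6.58/1 → 6; chars 46.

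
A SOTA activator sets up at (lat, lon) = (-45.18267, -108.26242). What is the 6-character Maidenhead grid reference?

DE54ut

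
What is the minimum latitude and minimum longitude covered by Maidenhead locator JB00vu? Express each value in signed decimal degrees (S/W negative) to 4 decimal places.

Field J=9, B=1: +9·20° lon, +1·10° lat → SW at lon 0°, lat -80°.
Square 0, 0: +0·2° lon, +0·1° lat → SW at lon 0°, lat -80°.
Subsquare v=21, u=20: +21·0.0833333° lon, +20·0.0416667° lat → SW at lon 1.75°, lat -79.1667°.
latitude -79.1667, longitude 1.7500.

-79.1667, 1.7500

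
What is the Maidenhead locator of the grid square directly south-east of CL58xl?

Longitude subsquare x = 23; +1 → 24, wraps to 0 = a, carry into square.
Longitude square 5; +1 → 6.
Latitude subsquare l = 11; −1 → 10 = k.

CL68ak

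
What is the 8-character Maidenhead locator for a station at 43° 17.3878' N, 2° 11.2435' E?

JN13cg29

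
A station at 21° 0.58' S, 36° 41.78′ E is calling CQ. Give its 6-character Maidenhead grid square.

KG88ix

Offset from 180°W / 90°S: lon 216.6963°, lat 68.9903°.
Field (20°×10°, letters A–R): 216.6963/20 → 10 → K, 68.9903/10 → 6 → G; chars KG.
Square (2°×1°, digits 0–9): 16.6963/2 → 8, 8.9903/1 → 8; chars 88.
Subsquare (5′×2.5′, letters a–x): 0.6963/0.0833333 → 8 → i, 0.9903/0.0416667 → 23 → x; chars ix.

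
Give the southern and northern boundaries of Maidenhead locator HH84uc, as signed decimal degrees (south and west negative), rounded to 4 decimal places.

-15.9167, -15.8750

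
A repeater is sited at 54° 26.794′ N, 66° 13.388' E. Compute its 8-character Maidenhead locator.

MO34ck67

Shift to the Maidenhead origin (180°W, 90°S): lon 246.22313, lat 144.44657.
Field: lon ⌊246.22313/20⌋ = 12 → M; lat ⌊144.44657/10⌋ = 14 → O.
Square: lon ⌊6.22313/2⌋ = 3; lat ⌊4.44657/1⌋ = 4.
Subsquare: lon ⌊0.22313/0.0833333⌋ = 2 → c; lat ⌊0.44657/0.0416667⌋ = 10 → k.
Extended square: lon ⌊0.05647/0.00833333⌋ = 6; lat ⌊0.02990/0.00416667⌋ = 7.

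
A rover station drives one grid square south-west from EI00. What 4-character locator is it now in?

DH99

Longitude square 0; −1 → -1, wraps to 9, carry into field.
Longitude field E = 4; −1 → 3 = D.
Latitude square 0; −1 → -1, wraps to 9, carry into field.
Latitude field I = 8; −1 → 7 = H.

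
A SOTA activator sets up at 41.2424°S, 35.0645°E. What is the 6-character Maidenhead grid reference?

KE78ms

Add 180° to longitude and 90° to latitude: 215.0645, 48.7576.
Field (20°×10°, letters A–R): 215.0645/20 → 10 → K, 48.7576/10 → 4 → E; chars KE.
Square (2°×1°, digits 0–9): 15.0645/2 → 7, 8.7576/1 → 8; chars 78.
Subsquare (5′×2.5′, letters a–x): 1.0645/0.0833333 → 12 → m, 0.7576/0.0416667 → 18 → s; chars ms.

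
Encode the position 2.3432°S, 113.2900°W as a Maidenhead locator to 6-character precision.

Shift to the Maidenhead origin (180°W, 90°S): lon 66.7100, lat 87.6568.
Field (20°×10°, letters A–R): lon ⌊66.7100/20⌋ = 3 → D; lat ⌊87.6568/10⌋ = 8 → I.
Square (2°×1°, digits 0–9): lon ⌊6.7100/2⌋ = 3; lat ⌊7.6568/1⌋ = 7.
Subsquare (5′×2.5′, letters a–x): lon ⌊0.7100/0.0833333⌋ = 8 → i; lat ⌊0.6568/0.0416667⌋ = 15 → p.

DI37ip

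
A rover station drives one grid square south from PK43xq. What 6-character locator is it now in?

PK43xp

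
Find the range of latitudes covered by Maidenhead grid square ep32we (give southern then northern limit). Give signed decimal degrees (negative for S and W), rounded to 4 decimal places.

62.1667, 62.2083

Field E=4, P=15: +4·20° lon, +15·10° lat → SW at lon -100°, lat 60°.
Square 3, 2: +3·2° lon, +2·1° lat → SW at lon -94°, lat 62°.
Subsquare w=22, e=4: +22·0.0833333° lon, +4·0.0416667° lat → SW at lon -92.1667°, lat 62.1667°.
Cell spans 0.0833333° lon × 0.0416667° lat.
south 62.1667, north 62.2083.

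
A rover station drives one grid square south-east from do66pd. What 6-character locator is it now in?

Longitude subsquare p = 15; +1 → 16 = q.
Latitude subsquare d = 3; −1 → 2 = c.

DO66qc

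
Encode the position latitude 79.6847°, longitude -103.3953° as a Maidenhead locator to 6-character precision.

DQ89hq

Add 180° to longitude and 90° to latitude: 76.6047, 169.6847.
Field: 76.6047/20 → 3 → D, 169.6847/10 → 16 → Q; chars DQ.
Square: 16.6047/2 → 8, 9.6847/1 → 9; chars 89.
Subsquare: 0.6047/0.0833333 → 7 → h, 0.6847/0.0416667 → 16 → q; chars hq.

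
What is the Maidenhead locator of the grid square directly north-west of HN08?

Longitude square 0; −1 → -1, wraps to 9, carry into field.
Longitude field H = 7; −1 → 6 = G.
Latitude square 8; +1 → 9.

GN99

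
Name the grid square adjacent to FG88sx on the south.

FG88sw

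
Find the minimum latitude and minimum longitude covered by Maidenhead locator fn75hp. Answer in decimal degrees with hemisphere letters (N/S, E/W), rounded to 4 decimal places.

45.6250° N, 65.4167° W

Field F=5, N=13: +5·20° lon, +13·10° lat → SW at lon -80°, lat 40°.
Square 7, 5: +7·2° lon, +5·1° lat → SW at lon -66°, lat 45°.
Subsquare h=7, p=15: +7·0.0833333° lon, +15·0.0416667° lat → SW at lon -65.4167°, lat 45.625°.
latitude 45.6250° N, longitude 65.4167° W.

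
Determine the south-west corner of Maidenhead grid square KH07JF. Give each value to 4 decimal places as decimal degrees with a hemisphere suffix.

12.7917° S, 20.7500° E

Field K=10, H=7: +10·20° lon, +7·10° lat → SW at lon 20°, lat -20°.
Square 0, 7: +0·2° lon, +7·1° lat → SW at lon 20°, lat -13°.
Subsquare j=9, f=5: +9·0.0833333° lon, +5·0.0416667° lat → SW at lon 20.75°, lat -12.7917°.
latitude 12.7917° S, longitude 20.7500° E.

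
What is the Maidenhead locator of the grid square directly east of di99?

Longitude square 9; +1 → 10, wraps to 0, carry into field.
Longitude field D = 3; +1 → 4 = E.
The latitude characters are unchanged.

EI09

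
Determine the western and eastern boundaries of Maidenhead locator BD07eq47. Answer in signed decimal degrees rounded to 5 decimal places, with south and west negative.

-159.63333, -159.62500

Field B=1, D=3: +1·20° lon, +3·10° lat → SW at lon -160°, lat -60°.
Square 0, 7: +0·2° lon, +7·1° lat → SW at lon -160°, lat -53°.
Subsquare e=4, q=16: +4·0.0833333° lon, +16·0.0416667° lat → SW at lon -159.667°, lat -52.3333°.
Extended square 4, 7: +4·0.00833333° lon, +7·0.00416667° lat → SW at lon -159.633°, lat -52.3042°.
Cell spans 0.00833333° lon × 0.00416667° lat.
west -159.63333, east -159.62500.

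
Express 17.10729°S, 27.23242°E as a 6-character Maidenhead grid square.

Offset from 180°W / 90°S: lon 207.2324°, lat 72.8927°.
Field: lon ⌊207.2324/20⌋ = 10 → K; lat ⌊72.8927/10⌋ = 7 → H.
Square: lon ⌊7.2324/2⌋ = 3; lat ⌊2.8927/1⌋ = 2.
Subsquare: lon ⌊1.2324/0.0833333⌋ = 14 → o; lat ⌊0.8927/0.0416667⌋ = 21 → v.

KH32ov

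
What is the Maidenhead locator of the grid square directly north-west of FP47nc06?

FP47mc97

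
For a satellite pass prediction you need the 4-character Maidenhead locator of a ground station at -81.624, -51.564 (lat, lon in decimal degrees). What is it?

GA48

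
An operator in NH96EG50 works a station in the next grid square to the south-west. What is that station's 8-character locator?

NH96ef49

Longitude extended square 5; −1 → 4.
Latitude extended square 0; −1 → -1, wraps to 9, carry into subsquare.
Latitude subsquare g = 6; −1 → 5 = f.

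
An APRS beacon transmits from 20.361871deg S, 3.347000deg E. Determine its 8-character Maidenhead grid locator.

JG19qp13

Add 180° to longitude and 90° to latitude: 183.34700, 69.63813.
Field (20°×10°, letters A–R): 183.34700/20 → 9 → J, 69.63813/10 → 6 → G; chars JG.
Square (2°×1°, digits 0–9): 3.34700/2 → 1, 9.63813/1 → 9; chars 19.
Subsquare (5′×2.5′, letters a–x): 1.34700/0.0833333 → 16 → q, 0.63813/0.0416667 → 15 → p; chars qp.
Extended square (30″×15″, digits 0–9): 0.01367/0.00833333 → 1, 0.01313/0.00416667 → 3; chars 13.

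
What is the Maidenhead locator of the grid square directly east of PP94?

Longitude square 9; +1 → 10, wraps to 0, carry into field.
Longitude field P = 15; +1 → 16 = Q.
The latitude characters are unchanged.

QP04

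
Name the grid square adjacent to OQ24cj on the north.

OQ24ck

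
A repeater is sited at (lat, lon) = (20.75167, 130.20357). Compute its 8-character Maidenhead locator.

Shift to the Maidenhead origin (180°W, 90°S): lon 310.20357, lat 110.75167.
Field: lon ⌊310.20357/20⌋ = 15 → P; lat ⌊110.75167/10⌋ = 11 → L.
Square: lon ⌊10.20357/2⌋ = 5; lat ⌊0.75167/1⌋ = 0.
Subsquare: lon ⌊0.20357/0.0833333⌋ = 2 → c; lat ⌊0.75167/0.0416667⌋ = 18 → s.
Extended square: lon ⌊0.03690/0.00833333⌋ = 4; lat ⌊0.00167/0.00416667⌋ = 0.

PL50cs40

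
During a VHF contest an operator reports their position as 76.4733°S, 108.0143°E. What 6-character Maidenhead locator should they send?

OB43am

Offset from 180°W / 90°S: lon 288.0143°, lat 13.5267°.
Field: lon ⌊288.0143/20⌋ = 14 → O; lat ⌊13.5267/10⌋ = 1 → B.
Square: lon ⌊8.0143/2⌋ = 4; lat ⌊3.5267/1⌋ = 3.
Subsquare: lon ⌊0.0143/0.0833333⌋ = 0 → a; lat ⌊0.5267/0.0416667⌋ = 12 → m.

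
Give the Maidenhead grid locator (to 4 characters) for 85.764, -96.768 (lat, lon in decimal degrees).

ER15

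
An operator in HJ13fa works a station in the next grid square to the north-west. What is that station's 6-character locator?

Longitude subsquare f = 5; −1 → 4 = e.
Latitude subsquare a = 0; +1 → 1 = b.

HJ13eb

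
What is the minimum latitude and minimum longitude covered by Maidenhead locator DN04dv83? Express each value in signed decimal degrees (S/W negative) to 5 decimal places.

44.88750, -119.68333

Field D=3, N=13: +3·20° lon, +13·10° lat → SW at lon -120°, lat 40°.
Square 0, 4: +0·2° lon, +4·1° lat → SW at lon -120°, lat 44°.
Subsquare d=3, v=21: +3·0.0833333° lon, +21·0.0416667° lat → SW at lon -119.75°, lat 44.875°.
Extended square 8, 3: +8·0.00833333° lon, +3·0.00416667° lat → SW at lon -119.683°, lat 44.8875°.
latitude 44.88750, longitude -119.68333.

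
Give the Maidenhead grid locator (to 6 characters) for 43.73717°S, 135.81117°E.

PE76vg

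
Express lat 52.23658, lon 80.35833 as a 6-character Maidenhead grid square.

Offset from 180°W / 90°S: lon 260.3583°, lat 142.2366°.
Field: 260.3583/20 → 13 → N, 142.2366/10 → 14 → O; chars NO.
Square: 0.3583/2 → 0, 2.2366/1 → 2; chars 02.
Subsquare: 0.3583/0.0833333 → 4 → e, 0.2366/0.0416667 → 5 → f; chars ef.

NO02ef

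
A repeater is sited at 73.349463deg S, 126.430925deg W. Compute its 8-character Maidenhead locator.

Add 180° to longitude and 90° to latitude: 53.56907, 16.65054.
Field (20°×10°, letters A–R): lon ⌊53.56907/20⌋ = 2 → C; lat ⌊16.65054/10⌋ = 1 → B.
Square (2°×1°, digits 0–9): lon ⌊13.56907/2⌋ = 6; lat ⌊6.65054/1⌋ = 6.
Subsquare (5′×2.5′, letters a–x): lon ⌊1.56907/0.0833333⌋ = 18 → s; lat ⌊0.65054/0.0416667⌋ = 15 → p.
Extended square (30″×15″, digits 0–9): lon ⌊0.06907/0.00833333⌋ = 8; lat ⌊0.02554/0.00416667⌋ = 6.

CB66sp86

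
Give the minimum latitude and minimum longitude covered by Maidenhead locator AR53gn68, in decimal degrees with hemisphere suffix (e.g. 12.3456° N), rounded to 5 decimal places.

83.57500° N, 169.45000° W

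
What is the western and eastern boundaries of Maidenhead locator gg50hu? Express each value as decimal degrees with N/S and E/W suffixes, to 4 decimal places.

49.4167° W, 49.3333° W

Field G=6, G=6: +6·20° lon, +6·10° lat → SW at lon -60°, lat -30°.
Square 5, 0: +5·2° lon, +0·1° lat → SW at lon -50°, lat -30°.
Subsquare h=7, u=20: +7·0.0833333° lon, +20·0.0416667° lat → SW at lon -49.4167°, lat -29.1667°.
Cell spans 0.0833333° lon × 0.0416667° lat.
west 49.4167° W, east 49.3333° W.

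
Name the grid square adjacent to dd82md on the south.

DD82mc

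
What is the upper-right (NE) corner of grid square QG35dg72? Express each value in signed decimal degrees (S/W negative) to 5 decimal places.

Field Q=16, G=6: +16·20° lon, +6·10° lat → SW at lon 140°, lat -30°.
Square 3, 5: +3·2° lon, +5·1° lat → SW at lon 146°, lat -25°.
Subsquare d=3, g=6: +3·0.0833333° lon, +6·0.0416667° lat → SW at lon 146.25°, lat -24.75°.
Extended square 7, 2: +7·0.00833333° lon, +2·0.00416667° lat → SW at lon 146.308°, lat -24.7417°.
Cell spans 0.00833333° lon × 0.00416667° lat. NE corner is SW corner plus one full cell.
latitude -24.73750, longitude 146.31667.

-24.73750, 146.31667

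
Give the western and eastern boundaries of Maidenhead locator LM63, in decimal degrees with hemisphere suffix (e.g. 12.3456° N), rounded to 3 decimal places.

52.000° E, 54.000° E

Field L=11, M=12: +11·20° lon, +12·10° lat → SW at lon 40°, lat 30°.
Square 6, 3: +6·2° lon, +3·1° lat → SW at lon 52°, lat 33°.
Cell spans 2° lon × 1° lat.
west 52.000° E, east 54.000° E.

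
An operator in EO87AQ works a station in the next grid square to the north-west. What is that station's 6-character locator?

Longitude subsquare a = 0; −1 → -1, wraps to 23 = x, carry into square.
Longitude square 8; −1 → 7.
Latitude subsquare q = 16; +1 → 17 = r.

EO77xr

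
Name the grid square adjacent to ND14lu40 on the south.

Latitude extended square 0; −1 → -1, wraps to 9, carry into subsquare.
Latitude subsquare u = 20; −1 → 19 = t.
The longitude characters are unchanged.

ND14lt49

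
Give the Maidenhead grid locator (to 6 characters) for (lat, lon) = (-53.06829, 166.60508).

RD36hw

Offset from 180°W / 90°S: lon 346.6051°, lat 36.9317°.
Field: lon ⌊346.6051/20⌋ = 17 → R; lat ⌊36.9317/10⌋ = 3 → D.
Square: lon ⌊6.6051/2⌋ = 3; lat ⌊6.9317/1⌋ = 6.
Subsquare: lon ⌊0.6051/0.0833333⌋ = 7 → h; lat ⌊0.9317/0.0416667⌋ = 22 → w.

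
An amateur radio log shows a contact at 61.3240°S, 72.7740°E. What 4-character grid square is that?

MC68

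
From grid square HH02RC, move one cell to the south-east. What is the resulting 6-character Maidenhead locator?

HH02sb

Longitude subsquare r = 17; +1 → 18 = s.
Latitude subsquare c = 2; −1 → 1 = b.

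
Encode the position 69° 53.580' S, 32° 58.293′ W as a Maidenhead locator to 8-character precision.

Shift to the Maidenhead origin (180°W, 90°S): lon 147.02845, lat 20.10700.
Field (20°×10°, letters A–R): 147.02845/20 → 7 → H, 20.10700/10 → 2 → C; chars HC.
Square (2°×1°, digits 0–9): 7.02845/2 → 3, 0.10700/1 → 0; chars 30.
Subsquare (5′×2.5′, letters a–x): 1.02845/0.0833333 → 12 → m, 0.10700/0.0416667 → 2 → c; chars mc.
Extended square (30″×15″, digits 0–9): 0.02845/0.00833333 → 3, 0.02367/0.00416667 → 5; chars 35.

HC30mc35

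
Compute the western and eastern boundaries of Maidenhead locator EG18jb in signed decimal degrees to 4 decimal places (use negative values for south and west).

Field E=4, G=6: +4·20° lon, +6·10° lat → SW at lon -100°, lat -30°.
Square 1, 8: +1·2° lon, +8·1° lat → SW at lon -98°, lat -22°.
Subsquare j=9, b=1: +9·0.0833333° lon, +1·0.0416667° lat → SW at lon -97.25°, lat -21.9583°.
Cell spans 0.0833333° lon × 0.0416667° lat.
west -97.2500, east -97.1667.

-97.2500, -97.1667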